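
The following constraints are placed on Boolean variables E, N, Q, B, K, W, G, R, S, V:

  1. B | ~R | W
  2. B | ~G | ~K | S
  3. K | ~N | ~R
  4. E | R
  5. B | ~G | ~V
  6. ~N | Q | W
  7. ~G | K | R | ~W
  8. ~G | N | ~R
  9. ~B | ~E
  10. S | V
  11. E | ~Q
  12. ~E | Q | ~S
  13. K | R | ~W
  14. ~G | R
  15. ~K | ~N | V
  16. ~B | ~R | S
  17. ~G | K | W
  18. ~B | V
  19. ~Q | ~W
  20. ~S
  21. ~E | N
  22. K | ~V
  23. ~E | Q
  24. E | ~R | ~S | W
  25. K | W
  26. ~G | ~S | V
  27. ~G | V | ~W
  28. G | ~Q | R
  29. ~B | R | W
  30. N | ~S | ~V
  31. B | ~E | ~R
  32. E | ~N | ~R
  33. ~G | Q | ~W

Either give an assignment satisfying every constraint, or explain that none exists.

E: False; N: False; Q: False; B: False; K: True; W: True; G: False; R: True; S: False; V: True

Unit clause (~S) forces S = False.
In (S | V) only V is left, so V = True.
In (K | ~V) only K is left, so K = True.
Set E = False.
  then (E | R) forces R = True.
  then (E | ~Q) forces Q = False.
  then (~B | ~R | S) forces B = False.
  then (E | ~N | ~R) forces N = False.
  then (B | ~R | W) forces W = True.
  then (B | ~G | ~K | S) forces G = False.
All clauses satisfied.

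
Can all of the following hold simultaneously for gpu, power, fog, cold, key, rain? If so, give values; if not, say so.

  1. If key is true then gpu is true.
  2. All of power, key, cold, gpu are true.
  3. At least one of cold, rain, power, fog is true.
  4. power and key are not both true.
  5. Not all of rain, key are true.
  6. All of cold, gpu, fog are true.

Case power = True:
  (2) forces key = True.
  Constraint (4) is violated (power=T, key=T) — contradiction.
Case power = False:
  Constraint (2) is violated (power=F) — contradiction.
Both cases fail — unsatisfiable.

Unsatisfiable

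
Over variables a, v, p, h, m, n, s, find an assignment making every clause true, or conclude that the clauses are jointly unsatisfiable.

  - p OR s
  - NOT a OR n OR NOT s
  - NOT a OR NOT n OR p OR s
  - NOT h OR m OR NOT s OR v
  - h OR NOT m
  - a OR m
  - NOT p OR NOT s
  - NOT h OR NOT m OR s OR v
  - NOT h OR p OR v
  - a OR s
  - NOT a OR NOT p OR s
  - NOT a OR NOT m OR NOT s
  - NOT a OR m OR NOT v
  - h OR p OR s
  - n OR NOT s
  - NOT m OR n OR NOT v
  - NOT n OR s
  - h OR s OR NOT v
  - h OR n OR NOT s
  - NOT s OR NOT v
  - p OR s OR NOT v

a: True, v: False, p: False, h: False, m: False, n: True, s: True

Set a = True.
Try v = True:
  (NOT a OR m OR NOT v) forces m = True.
  (h OR NOT m) forces h = True.
  (NOT a OR NOT m OR NOT s) forces s = False.
  (p OR s) forces p = True.
  clause (NOT a OR NOT p OR s) is falsified — backtrack.
So v = False.
Set p = False.
  then (p OR s) forces s = True.
  then (NOT a OR n OR NOT s) forces n = True.
  then (NOT h OR p OR v) forces h = False.
  then (NOT a OR NOT m OR NOT s) forces m = False.
All clauses satisfied.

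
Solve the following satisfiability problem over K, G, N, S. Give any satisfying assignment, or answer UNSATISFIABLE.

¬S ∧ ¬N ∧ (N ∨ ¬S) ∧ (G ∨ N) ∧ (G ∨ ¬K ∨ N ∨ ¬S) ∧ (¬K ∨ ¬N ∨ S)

K = False, G = True, N = False, S = False

Unit clause (¬S) forces S = False.
Unit clause (¬N) forces N = False.
In (G ∨ N) only G is left, so G = True.
Set K = False.
Check each clause:
  (¬S): ¬S holds.
  (¬N): ¬N holds.
  (N ∨ ¬S): ¬S holds.
  (G ∨ N): G holds.
  (G ∨ ¬K ∨ N ∨ ¬S): G holds.
  (¬K ∨ ¬N ∨ S): ¬K holds.
All clauses satisfied.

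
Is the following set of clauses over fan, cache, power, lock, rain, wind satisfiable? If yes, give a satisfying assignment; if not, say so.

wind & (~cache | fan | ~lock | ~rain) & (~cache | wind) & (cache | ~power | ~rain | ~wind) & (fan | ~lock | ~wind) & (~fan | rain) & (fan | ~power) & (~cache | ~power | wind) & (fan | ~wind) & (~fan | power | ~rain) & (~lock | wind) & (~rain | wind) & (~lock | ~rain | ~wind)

fan = True, cache = True, power = True, lock = False, rain = True, wind = True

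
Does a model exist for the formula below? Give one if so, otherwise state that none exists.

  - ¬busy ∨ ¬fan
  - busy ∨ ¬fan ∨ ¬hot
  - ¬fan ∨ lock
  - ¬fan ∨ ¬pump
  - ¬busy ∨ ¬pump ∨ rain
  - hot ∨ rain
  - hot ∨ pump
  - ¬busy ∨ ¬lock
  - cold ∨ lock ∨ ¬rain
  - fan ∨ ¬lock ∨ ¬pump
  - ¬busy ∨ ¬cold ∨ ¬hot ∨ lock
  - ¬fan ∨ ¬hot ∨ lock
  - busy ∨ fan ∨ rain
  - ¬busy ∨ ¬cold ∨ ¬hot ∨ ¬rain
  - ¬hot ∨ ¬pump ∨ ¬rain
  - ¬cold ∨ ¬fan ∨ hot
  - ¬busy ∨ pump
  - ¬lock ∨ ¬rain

hot=F, rain=T, busy=T, cold=T, lock=F, fan=F, pump=T

Set hot = False.
  then (hot ∨ rain) forces rain = True.
  then (hot ∨ pump) forces pump = True.
  then (¬lock ∨ ¬rain) forces lock = False.
  then (¬fan ∨ lock) forces fan = False.
  then (cold ∨ lock ∨ ¬rain) forces cold = True.
Set busy = True.
All clauses satisfied.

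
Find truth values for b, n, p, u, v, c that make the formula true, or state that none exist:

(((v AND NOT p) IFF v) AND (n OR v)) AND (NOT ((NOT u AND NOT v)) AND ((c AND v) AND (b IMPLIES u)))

b = False, n = True, p = False, u = False, v = True, c = True

  ((v AND NOT p) IFF v) AND (n OR v) = True
    (v AND NOT p) IFF v = True
      v AND NOT p = True
        NOT p = True
    n OR v = True
  NOT ((NOT u AND NOT v)) AND ((c AND v) AND (b IMPLIES u)) = True
    NOT ((NOT u AND NOT v)) = True
      NOT u AND NOT v = False
        NOT u = True
        NOT v = False
    (c AND v) AND (b IMPLIES u) = True
      c AND v = True
      b IMPLIES u = True
Both conjuncts True, so the formula holds.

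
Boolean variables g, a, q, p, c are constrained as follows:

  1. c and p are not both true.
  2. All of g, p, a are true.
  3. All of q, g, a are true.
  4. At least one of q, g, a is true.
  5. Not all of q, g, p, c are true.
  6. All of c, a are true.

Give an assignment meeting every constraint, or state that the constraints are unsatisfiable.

Case p = True:
  (1) with p=T forces c = False.
  Constraint (6) is violated (c=F) — contradiction.
Case p = False:
  Constraint (2) is violated (p=F) — contradiction.
Both cases fail — unsatisfiable.

UNSATISFIABLE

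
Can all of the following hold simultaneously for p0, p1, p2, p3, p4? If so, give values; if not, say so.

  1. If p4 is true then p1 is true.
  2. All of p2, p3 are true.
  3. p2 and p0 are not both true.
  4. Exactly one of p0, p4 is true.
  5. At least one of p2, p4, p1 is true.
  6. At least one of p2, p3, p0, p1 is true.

p0 = False, p1 = True, p2 = True, p3 = True, p4 = True

  (1) p4=T ⇒ p1: T ✓
  (2) {p2, p3}: all 2 true ✓
  (3) p2=T, p0=F — not both ✓
  (4) {p0, p4}: 1 true — exactly one ✓
  (5) {p2, p4, p1}: 3 true — at least one ✓
  (6) {p2, p3, p0, p1}: 3 true — at least one ✓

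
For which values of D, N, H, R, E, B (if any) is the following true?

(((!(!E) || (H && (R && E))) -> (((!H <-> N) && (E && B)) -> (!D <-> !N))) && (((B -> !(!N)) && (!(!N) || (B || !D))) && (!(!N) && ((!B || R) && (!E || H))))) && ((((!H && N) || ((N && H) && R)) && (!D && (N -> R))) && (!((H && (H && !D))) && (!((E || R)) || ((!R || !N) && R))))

The formula is unsatisfiable.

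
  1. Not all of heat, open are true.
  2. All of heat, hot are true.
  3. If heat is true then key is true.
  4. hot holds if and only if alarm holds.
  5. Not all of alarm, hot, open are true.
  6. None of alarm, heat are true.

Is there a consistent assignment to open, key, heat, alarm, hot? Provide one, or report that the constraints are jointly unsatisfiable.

Case heat = True:
  Constraint (6) is violated (heat=T) — contradiction.
Case heat = False:
  Constraint (2) is violated (heat=F) — contradiction.
Both cases fail — unsatisfiable.

The formula is unsatisfiable.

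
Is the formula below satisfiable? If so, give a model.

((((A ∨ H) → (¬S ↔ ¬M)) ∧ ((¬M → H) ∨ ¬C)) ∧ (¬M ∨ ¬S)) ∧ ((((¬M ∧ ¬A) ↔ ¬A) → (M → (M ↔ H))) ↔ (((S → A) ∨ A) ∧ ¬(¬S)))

Unsatisfiable — no assignment works.

Case M = True: the formula simplifies to (((A ∨ H) → S) ∧ ¬S) ∧ ((A → H) ↔ (((S → A) ∨ A) ∧ ¬(¬S))).
  S = True: the conjunct ¬S is False.
  S = False: simplifies to ¬((A ∨ H)) ∧ ¬((A → H)).
    A = True: the conjunct ¬((A ∨ H)) becomes ¬((True ∨ H)) = False.
    A = False: the conjunct ¬((A → H)) becomes ¬((False → H)) = False.
Case M = False: the formula simplifies to (((A ∨ H) → ¬S) ∧ (H ∨ ¬C)) ∧ (((S → A) ∨ A) ∧ ¬(¬S)).
  S = True: simplifies to (¬((A ∨ H)) ∧ (H ∨ ¬C)) ∧ (A ∨ A).
    A = True: the conjunct ¬((A ∨ H)) becomes ¬((True ∨ H)) = False.
    A = False: the conjunct A ∨ A becomes False ∨ False = False.
  S = False: the conjunct ¬(¬S) becomes ¬(¬False) = False.
Both cases fail — unsatisfiable.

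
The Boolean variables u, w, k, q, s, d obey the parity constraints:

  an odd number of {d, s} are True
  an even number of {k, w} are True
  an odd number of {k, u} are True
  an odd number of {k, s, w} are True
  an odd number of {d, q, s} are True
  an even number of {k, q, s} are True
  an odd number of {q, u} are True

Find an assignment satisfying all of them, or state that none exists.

Unsatisfiable

Adding constraints 2, 3, 4, 6, 7 mod 2: every variable appears an even number of times on the left, so the left side is 0.
But the right sides sum to 1 (mod 2). 0 ≠ 1 — the system is inconsistent.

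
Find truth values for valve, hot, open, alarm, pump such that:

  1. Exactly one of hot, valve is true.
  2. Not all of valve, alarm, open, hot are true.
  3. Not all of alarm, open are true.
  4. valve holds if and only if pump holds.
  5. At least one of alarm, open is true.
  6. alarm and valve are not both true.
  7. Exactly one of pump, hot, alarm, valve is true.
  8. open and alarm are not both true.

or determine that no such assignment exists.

valve = False, hot = True, open = True, alarm = False, pump = False

  (1) {hot, valve}: 1 true — exactly one ✓
  (2) {valve, alarm, open, hot}: 2/4 true — not all ✓
  (3) {alarm, open}: 1/2 true — not all ✓
  (4) valve=F, pump=F — same ✓
  (5) {alarm, open}: 1 true — at least one ✓
  (6) alarm=F, valve=F — not both ✓
  (7) {pump, hot, alarm, valve}: 1 true — exactly one ✓
  (8) open=T, alarm=F — not both ✓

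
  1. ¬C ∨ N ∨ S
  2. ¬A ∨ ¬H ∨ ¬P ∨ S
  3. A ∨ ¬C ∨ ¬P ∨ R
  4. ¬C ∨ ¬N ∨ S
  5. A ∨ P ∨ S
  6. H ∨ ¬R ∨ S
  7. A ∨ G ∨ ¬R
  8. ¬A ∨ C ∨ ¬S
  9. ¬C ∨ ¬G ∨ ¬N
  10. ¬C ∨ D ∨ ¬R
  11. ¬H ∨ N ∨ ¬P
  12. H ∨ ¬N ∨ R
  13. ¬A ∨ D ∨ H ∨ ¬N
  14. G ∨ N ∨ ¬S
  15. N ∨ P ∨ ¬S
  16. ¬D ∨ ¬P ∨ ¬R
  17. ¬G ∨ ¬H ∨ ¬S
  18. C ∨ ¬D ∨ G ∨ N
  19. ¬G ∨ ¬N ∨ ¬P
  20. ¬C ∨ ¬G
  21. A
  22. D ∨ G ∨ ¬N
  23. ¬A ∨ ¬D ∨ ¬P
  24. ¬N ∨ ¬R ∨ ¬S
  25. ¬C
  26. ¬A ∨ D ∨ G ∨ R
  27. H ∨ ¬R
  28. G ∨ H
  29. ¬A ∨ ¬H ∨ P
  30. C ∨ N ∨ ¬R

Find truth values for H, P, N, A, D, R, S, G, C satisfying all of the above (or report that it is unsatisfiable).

H = False; P = False; N = False; A = True; D = False; R = False; S = False; G = True; C = False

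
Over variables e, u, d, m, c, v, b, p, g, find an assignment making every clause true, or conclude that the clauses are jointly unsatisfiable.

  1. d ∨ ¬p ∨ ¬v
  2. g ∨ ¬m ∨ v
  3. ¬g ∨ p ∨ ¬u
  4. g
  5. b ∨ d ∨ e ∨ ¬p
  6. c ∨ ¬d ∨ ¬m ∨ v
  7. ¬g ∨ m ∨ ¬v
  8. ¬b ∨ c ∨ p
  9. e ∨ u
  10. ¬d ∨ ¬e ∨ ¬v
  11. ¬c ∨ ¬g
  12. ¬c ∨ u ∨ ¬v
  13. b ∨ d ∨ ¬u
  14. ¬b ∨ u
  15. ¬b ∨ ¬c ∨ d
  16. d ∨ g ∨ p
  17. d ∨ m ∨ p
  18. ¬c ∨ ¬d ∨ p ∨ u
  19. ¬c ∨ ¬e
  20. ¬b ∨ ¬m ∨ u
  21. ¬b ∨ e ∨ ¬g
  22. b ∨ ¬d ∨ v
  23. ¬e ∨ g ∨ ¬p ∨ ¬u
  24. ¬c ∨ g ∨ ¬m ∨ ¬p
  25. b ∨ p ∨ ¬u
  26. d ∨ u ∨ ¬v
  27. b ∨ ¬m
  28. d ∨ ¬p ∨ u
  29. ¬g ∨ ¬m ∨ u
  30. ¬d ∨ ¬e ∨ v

e = True, u = True, d = False, m = True, c = False, v = False, b = True, p = True, g = True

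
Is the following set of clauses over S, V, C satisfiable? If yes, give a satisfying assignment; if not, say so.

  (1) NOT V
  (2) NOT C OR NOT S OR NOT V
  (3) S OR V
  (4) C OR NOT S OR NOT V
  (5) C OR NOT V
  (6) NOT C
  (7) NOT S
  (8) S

Case S = True:
  Clause (NOT S) is falsified — contradiction.
Case S = False:
  Clause (S) is falsified — contradiction.
Both cases fail, so the formula is unsatisfiable.

Unsatisfiable — no assignment works.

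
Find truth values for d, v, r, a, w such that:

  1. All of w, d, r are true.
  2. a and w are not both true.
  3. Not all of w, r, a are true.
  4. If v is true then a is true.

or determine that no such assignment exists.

d=T, v=F, r=T, a=F, w=T

  (1) {w, d, r}: all 3 true ✓
  (2) a=F, w=T — not both ✓
  (3) {w, r, a}: 2/3 true — not all ✓
  (4) v=F ⇒ a: vacuous ✓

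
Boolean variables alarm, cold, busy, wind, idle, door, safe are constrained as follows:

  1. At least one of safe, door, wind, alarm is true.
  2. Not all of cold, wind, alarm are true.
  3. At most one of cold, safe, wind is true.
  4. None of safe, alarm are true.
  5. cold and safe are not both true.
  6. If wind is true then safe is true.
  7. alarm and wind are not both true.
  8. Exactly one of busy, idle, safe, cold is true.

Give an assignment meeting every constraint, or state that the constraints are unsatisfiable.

alarm: False, cold: False, busy: False, wind: False, idle: True, door: True, safe: False

  (1) {safe, door, wind, alarm}: 1 true — at least one ✓
  (2) {cold, wind, alarm}: 0/3 true — not all ✓
  (3) {cold, safe, wind}: 0 true — at most one ✓
  (4) {safe, alarm}: 0 true — none ✓
  (5) cold=F, safe=F — not both ✓
  (6) wind=F ⇒ safe: vacuous ✓
  (7) alarm=F, wind=F — not both ✓
  (8) {busy, idle, safe, cold}: 1 true — exactly one ✓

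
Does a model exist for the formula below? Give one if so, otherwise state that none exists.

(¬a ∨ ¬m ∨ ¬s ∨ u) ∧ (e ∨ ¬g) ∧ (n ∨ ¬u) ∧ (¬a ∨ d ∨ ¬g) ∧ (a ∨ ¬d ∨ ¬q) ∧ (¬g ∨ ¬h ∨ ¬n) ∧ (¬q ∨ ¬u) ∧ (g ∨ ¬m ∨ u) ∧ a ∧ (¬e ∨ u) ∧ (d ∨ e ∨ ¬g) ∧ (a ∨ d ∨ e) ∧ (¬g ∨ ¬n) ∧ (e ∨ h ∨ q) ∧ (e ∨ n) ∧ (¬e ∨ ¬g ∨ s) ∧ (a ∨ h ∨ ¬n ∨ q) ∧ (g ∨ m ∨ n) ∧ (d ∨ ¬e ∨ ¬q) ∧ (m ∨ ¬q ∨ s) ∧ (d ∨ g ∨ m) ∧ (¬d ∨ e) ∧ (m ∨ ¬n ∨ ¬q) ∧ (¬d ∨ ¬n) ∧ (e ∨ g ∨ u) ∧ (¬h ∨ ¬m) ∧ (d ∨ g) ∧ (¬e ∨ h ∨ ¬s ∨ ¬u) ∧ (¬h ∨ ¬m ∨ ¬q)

UNSATISFIABLE

Case d = True:
  (a) forces a = True.
  (¬d ∨ e) forces e = True.
  (¬e ∨ u) forces u = True.
  (n ∨ ¬u) forces n = True.
  Clause (¬d ∨ ¬n) is falsified — contradiction.
Case d = False:
  (a) forces a = True.
  (¬a ∨ d ∨ ¬g) forces g = False.
  Clause (d ∨ g) is falsified — contradiction.
Both cases fail, so the formula is unsatisfiable.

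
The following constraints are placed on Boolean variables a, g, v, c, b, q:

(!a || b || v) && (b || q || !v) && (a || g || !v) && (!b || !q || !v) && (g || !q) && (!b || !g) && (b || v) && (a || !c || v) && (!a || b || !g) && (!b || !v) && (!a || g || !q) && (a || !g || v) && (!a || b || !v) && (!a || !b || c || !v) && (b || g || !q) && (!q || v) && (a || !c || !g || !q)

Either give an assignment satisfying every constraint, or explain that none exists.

Set a = True.
Set g = False.
  then (g || !q) forces q = False.
Set v = False.
  then (!a || b || v) forces b = True.
Set c = True.
All clauses satisfied.

a = True; g = False; v = False; c = True; b = True; q = False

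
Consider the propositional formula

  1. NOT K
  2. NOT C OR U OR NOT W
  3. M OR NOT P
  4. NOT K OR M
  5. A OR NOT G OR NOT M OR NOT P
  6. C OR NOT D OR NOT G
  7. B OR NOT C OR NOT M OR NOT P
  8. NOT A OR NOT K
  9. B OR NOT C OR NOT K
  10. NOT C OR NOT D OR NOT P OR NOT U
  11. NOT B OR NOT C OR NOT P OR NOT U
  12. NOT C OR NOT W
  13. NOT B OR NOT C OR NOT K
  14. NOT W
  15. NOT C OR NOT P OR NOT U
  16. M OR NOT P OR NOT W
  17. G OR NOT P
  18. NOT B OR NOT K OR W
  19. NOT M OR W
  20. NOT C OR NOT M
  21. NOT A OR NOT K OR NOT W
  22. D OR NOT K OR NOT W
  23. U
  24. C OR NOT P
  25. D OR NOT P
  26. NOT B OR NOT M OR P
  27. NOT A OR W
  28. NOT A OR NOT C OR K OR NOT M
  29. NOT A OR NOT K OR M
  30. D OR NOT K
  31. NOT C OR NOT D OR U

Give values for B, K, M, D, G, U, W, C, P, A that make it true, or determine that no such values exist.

B = True, K = False, M = False, D = False, G = False, U = True, W = False, C = False, P = False, A = False

Unit clause (NOT K) forces K = False.
Unit clause (NOT W) forces W = False.
In (NOT M OR W) only NOT M is left, so M = False.
Unit clause (U) forces U = True.
In (NOT A OR W) only NOT A is left, so A = False.
In (M OR NOT P) only NOT P is left, so P = False.
Set B = True.
Set D = False.
Set G = False.
Set C = False.
All clauses satisfied.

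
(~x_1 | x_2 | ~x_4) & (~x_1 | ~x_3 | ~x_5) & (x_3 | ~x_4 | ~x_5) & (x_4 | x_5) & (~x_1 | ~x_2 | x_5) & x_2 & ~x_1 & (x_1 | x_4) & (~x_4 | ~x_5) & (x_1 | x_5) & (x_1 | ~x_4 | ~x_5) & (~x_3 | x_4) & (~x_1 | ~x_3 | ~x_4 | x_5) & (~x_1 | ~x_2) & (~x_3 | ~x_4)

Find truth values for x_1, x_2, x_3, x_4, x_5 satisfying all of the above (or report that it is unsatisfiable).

UNSATISFIABLE

Case x_1 = True:
  Clause (~x_1) is falsified — contradiction.
Case x_1 = False:
  (x_2) forces x_2 = True.
  (x_1 | x_4) forces x_4 = True.
  (~x_4 | ~x_5) forces x_5 = False.
  Clause (x_1 | x_5) is falsified — contradiction.
Both cases fail, so the formula is unsatisfiable.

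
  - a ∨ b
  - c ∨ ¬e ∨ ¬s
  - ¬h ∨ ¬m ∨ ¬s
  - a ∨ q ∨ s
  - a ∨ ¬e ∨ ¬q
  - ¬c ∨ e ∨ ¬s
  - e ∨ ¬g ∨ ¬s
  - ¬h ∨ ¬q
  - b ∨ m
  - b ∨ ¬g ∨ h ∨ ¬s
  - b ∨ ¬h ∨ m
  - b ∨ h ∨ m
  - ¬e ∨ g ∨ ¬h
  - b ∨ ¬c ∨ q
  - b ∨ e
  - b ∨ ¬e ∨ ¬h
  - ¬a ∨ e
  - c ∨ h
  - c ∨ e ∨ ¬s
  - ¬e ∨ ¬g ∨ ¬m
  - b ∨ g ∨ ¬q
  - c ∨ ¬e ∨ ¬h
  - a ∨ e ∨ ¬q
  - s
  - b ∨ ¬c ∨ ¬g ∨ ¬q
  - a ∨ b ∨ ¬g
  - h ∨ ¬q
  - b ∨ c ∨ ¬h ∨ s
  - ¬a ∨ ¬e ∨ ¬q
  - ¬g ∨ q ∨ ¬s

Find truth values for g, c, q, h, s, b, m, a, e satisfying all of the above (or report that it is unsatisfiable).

g=F, c=T, q=F, h=F, s=T, b=T, m=T, a=F, e=T

Unit clause (s) forces s = True.
Set g = False.
Try c = False:
  (c ∨ ¬e ∨ ¬s) forces e = False.
  clause (c ∨ e ∨ ¬s) is falsified — backtrack.
So c = True.
  then (¬c ∨ e ∨ ¬s) forces e = True.
  then (¬e ∨ g ∨ ¬h) forces h = False.
  then (h ∨ ¬q) forces q = False.
  then (b ∨ ¬c ∨ q) forces b = True.
Set m = True.
Set a = False.
All clauses satisfied.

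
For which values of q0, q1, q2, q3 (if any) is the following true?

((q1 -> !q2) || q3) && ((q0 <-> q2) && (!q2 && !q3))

q0=F, q1=T, q2=F, q3=F

  (q1 -> !q2) || q3 = True
    q1 -> !q2 = True
      !q2 = True
  (q0 <-> q2) && (!q2 && !q3) = True
    q0 <-> q2 = True
    !q2 && !q3 = True
      !q2 = True
      !q3 = True
Both conjuncts True, so the formula holds.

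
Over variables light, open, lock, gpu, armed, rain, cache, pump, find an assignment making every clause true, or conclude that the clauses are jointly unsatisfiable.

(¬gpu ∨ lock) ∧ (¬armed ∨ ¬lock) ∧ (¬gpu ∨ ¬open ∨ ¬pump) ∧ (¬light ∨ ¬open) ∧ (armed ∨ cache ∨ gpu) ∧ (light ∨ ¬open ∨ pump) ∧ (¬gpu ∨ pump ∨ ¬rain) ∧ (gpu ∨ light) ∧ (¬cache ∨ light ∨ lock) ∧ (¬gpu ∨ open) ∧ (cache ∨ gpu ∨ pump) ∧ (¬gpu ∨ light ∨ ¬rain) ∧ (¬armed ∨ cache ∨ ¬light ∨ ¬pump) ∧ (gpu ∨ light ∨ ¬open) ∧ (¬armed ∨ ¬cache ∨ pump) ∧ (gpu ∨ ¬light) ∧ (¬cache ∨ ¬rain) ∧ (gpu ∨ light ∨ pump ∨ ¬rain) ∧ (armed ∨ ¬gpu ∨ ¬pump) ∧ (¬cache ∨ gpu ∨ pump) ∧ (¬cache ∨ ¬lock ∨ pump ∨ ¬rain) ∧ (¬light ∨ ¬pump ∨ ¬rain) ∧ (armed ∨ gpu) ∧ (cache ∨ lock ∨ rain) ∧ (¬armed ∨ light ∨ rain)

The formula is unsatisfiable.

Case open = True:
  (¬light ∨ ¬open) forces light = False.
  (light ∨ ¬open ∨ pump) forces pump = True.
  (¬gpu ∨ ¬open ∨ ¬pump) forces gpu = False.
  Clause (gpu ∨ light) is falsified — contradiction.
Case open = False:
  (¬gpu ∨ open) forces gpu = False.
  (gpu ∨ light) forces light = True.
  Clause (gpu ∨ ¬light) is falsified — contradiction.
Both cases fail, so the formula is unsatisfiable.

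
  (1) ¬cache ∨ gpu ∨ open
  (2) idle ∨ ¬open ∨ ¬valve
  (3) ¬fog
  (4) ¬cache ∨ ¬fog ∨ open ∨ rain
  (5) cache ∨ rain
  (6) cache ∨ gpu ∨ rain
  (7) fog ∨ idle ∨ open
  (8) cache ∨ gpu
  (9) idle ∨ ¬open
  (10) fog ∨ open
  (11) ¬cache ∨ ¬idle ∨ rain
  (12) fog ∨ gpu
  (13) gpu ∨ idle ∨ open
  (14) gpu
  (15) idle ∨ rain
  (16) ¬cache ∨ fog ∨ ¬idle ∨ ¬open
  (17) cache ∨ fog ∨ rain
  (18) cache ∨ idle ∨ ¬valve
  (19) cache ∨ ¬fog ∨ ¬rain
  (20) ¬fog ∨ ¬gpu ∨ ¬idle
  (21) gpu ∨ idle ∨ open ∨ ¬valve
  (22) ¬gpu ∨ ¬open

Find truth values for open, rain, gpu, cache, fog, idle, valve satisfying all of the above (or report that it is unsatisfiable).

No satisfying assignment exists.

Case gpu = True:
  (¬fog) forces fog = False.
  (fog ∨ open) forces open = True.
  Clause (¬gpu ∨ ¬open) is falsified — contradiction.
Case gpu = False:
  Clause (gpu) is falsified — contradiction.
Both cases fail, so the formula is unsatisfiable.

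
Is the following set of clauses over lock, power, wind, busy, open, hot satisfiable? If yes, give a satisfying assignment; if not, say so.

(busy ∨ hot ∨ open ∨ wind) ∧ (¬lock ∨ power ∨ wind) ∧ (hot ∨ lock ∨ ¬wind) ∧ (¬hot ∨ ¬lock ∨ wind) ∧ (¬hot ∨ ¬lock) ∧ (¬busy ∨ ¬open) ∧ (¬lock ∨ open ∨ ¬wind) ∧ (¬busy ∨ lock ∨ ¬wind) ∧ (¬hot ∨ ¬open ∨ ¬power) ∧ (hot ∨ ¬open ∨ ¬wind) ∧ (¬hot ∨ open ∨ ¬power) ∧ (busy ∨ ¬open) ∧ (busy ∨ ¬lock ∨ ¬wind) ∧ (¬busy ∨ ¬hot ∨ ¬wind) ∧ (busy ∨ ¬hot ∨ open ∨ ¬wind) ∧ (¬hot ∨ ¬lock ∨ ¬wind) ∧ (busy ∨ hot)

lock=F; power=T; wind=F; busy=T; open=F; hot=F

Set lock = False.
Set power = True.
Set wind = False.
Try busy = False:
  (busy ∨ ¬open) forces open = False.
  (busy ∨ hot ∨ open ∨ wind) forces hot = True.
  clause (¬hot ∨ open ∨ ¬power) is falsified — backtrack.
So busy = True.
  then (¬busy ∨ ¬open) forces open = False.
  then (¬hot ∨ open ∨ ¬power) forces hot = False.
All clauses satisfied.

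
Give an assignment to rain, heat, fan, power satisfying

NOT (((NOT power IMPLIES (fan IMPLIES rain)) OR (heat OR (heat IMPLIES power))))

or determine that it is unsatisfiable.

Case heat = True: the formula becomes NOT (((NOT power IMPLIES (fan IMPLIES rain)) OR True)) = False.
Case heat = False: the formula becomes NOT (((NOT power IMPLIES (fan IMPLIES rain)) OR True)) = False.
Both cases fail — unsatisfiable.

UNSATISFIABLE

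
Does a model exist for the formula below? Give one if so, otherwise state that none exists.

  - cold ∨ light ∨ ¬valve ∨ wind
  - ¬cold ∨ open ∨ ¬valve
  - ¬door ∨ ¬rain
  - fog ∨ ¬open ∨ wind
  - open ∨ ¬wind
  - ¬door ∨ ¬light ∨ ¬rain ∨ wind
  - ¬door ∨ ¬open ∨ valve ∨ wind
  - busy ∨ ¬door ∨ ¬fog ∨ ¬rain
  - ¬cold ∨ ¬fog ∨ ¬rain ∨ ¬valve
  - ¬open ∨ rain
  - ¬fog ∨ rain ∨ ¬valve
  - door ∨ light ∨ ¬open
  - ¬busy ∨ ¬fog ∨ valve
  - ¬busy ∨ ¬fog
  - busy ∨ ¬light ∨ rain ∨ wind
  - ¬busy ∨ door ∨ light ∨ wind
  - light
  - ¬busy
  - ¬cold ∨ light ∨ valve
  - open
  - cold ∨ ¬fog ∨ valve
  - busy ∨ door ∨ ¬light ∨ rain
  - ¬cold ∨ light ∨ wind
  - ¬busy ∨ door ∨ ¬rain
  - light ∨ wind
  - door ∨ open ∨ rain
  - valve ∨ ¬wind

Unit clause (light) forces light = True.
Unit clause (¬busy) forces busy = False.
Unit clause (open) forces open = True.
In (¬open ∨ rain) only rain is left, so rain = True.
In (¬door ∨ ¬rain) only ¬door is left, so door = False.
Set cold = False.
Set wind = True.
  then (valve ∨ ¬wind) forces valve = True.
Set fog = True.
All clauses satisfied.

door: False, cold: False, open: True, wind: True, light: True, rain: True, busy: False, valve: True, fog: True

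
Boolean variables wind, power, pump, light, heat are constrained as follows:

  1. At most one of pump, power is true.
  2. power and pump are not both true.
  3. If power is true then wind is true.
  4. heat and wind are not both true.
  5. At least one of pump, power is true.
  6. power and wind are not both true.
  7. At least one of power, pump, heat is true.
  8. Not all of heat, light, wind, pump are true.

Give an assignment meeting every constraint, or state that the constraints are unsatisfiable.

wind = True, power = False, pump = True, light = True, heat = False

  (1) {pump, power}: 1 true — at most one ✓
  (2) power=F, pump=T — not both ✓
  (3) power=F ⇒ wind: vacuous ✓
  (4) heat=F, wind=T — not both ✓
  (5) {pump, power}: 1 true — at least one ✓
  (6) power=F, wind=T — not both ✓
  (7) {power, pump, heat}: 1 true — at least one ✓
  (8) {heat, light, wind, pump}: 3/4 true — not all ✓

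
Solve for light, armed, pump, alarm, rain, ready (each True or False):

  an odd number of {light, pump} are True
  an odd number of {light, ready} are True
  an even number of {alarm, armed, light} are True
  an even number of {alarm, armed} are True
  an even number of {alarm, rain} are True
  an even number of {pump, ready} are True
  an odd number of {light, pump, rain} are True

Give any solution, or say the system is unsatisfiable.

light=F, armed=F, pump=T, alarm=F, rain=F, ready=T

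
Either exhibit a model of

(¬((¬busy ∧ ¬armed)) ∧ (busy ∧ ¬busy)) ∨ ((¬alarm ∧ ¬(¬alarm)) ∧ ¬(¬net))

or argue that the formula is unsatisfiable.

Case busy = True: the formula simplifies to (¬alarm ∧ ¬(¬alarm)) ∧ ¬(¬net).
  alarm = True: the conjunct ¬alarm is False.
  alarm = False: the conjunct ¬(¬alarm) becomes ¬(¬False) = False.
Case busy = False: the formula simplifies to (¬alarm ∧ ¬(¬alarm)) ∧ ¬(¬net).
  alarm = True: the conjunct ¬alarm is False.
  alarm = False: the conjunct ¬(¬alarm) becomes ¬(¬False) = False.
Both cases fail — unsatisfiable.

Unsatisfiable — no assignment works.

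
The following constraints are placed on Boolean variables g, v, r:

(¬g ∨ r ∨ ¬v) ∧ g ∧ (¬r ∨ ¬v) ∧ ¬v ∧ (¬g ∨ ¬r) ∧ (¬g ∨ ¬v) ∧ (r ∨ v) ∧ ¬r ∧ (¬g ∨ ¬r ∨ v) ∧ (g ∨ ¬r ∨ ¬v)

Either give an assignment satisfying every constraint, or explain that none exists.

Unsatisfiable — no assignment works.

Case g = True:
  (¬v) forces v = False.
  (¬g ∨ ¬r) forces r = False.
  Clause (r ∨ v) is falsified — contradiction.
Case g = False:
  Clause (g) is falsified — contradiction.
Both cases fail, so the formula is unsatisfiable.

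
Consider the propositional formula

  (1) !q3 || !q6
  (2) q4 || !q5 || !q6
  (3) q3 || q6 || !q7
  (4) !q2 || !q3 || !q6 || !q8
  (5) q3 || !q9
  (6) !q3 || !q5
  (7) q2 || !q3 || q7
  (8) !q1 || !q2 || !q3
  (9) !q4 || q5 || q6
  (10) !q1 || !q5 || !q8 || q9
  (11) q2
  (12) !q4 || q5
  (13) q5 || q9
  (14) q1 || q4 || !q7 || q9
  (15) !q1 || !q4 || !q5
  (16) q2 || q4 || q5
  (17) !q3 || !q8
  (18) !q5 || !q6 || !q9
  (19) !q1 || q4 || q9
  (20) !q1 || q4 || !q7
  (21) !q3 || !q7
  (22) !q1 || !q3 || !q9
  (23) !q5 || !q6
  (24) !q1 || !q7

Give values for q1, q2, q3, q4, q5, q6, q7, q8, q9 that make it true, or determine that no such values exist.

q1=F; q2=T; q3=F; q4=T; q5=T; q6=F; q7=F; q8=T; q9=F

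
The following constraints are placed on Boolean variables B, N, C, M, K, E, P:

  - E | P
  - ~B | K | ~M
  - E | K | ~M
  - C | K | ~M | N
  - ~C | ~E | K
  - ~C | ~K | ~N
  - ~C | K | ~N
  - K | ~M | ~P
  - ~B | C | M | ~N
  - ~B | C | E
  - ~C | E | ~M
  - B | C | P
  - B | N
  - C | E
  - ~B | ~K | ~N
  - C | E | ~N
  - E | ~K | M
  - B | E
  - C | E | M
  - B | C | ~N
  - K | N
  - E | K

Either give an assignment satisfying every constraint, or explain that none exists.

B=T; N=F; C=T; M=F; K=T; E=T; P=T

Try B = False:
  (B | N) forces N = True.
  (B | E) forces E = True.
  (B | C | ~N) forces C = True.
  (~C | ~E | K) forces K = True.
  clause (~C | ~K | ~N) is falsified — backtrack.
So B = True.
Set N = False.
  then (K | N) forces K = True.
Set C = True.
Set M = False.
  then (E | ~K | M) forces E = True.
Set P = True.
All clauses satisfied.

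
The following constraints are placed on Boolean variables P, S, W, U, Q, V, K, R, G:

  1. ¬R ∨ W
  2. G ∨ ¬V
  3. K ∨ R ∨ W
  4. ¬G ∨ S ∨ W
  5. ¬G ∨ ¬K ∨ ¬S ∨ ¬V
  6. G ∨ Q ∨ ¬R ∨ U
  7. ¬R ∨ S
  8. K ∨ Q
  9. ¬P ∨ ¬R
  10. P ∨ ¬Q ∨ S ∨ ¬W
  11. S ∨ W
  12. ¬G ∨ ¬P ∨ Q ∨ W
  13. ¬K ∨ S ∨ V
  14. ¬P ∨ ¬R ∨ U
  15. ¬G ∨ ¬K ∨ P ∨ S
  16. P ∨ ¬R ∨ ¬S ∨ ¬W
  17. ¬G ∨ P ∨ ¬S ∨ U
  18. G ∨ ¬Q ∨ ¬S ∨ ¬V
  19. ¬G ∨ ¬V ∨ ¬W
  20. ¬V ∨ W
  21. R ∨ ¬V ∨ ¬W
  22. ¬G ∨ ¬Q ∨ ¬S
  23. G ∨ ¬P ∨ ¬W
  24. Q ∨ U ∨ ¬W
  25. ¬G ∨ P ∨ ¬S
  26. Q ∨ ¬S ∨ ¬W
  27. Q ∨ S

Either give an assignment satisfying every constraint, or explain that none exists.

Set P = True.
  then (¬P ∨ ¬R) forces R = False.
Set S = False.
  then (S ∨ W) forces W = True.
  then (R ∨ ¬V ∨ ¬W) forces V = False.
  then (G ∨ ¬P ∨ ¬W) forces G = True.
  then (Q ∨ S) forces Q = True.
  then (¬K ∨ S ∨ V) forces K = False.
Set U = False.
All clauses satisfied.

P = True; S = False; W = True; U = False; Q = True; V = False; K = False; R = False; G = True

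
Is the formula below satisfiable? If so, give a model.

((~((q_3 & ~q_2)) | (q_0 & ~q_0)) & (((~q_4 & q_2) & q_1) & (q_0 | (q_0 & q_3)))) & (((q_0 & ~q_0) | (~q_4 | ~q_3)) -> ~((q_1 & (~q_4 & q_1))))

Unsatisfiable

Case q_4 = True: the conjunct ~q_4 is False.
Case q_4 = False: the formula simplifies to ((~((q_3 & ~q_2)) | (q_0 & ~q_0)) & ((q_2 & q_1) & (q_0 | (q_0 & q_3)))) & ~((q_1 & q_1)).
  q_1 = True: the conjunct ~((q_1 & q_1)) becomes ~((True & True)) = False.
  q_1 = False: the conjunct q_1 is False.
Both cases fail — unsatisfiable.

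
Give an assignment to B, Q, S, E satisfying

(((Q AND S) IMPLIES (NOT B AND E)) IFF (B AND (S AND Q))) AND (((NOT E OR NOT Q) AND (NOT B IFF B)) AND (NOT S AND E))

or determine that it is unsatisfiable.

Unsatisfiable

The conjunct NOT B IFF B is unsatisfiable on its own:
  B=F: evaluates to False.
  B=T: evaluates to False.
So the whole conjunction is unsatisfiable.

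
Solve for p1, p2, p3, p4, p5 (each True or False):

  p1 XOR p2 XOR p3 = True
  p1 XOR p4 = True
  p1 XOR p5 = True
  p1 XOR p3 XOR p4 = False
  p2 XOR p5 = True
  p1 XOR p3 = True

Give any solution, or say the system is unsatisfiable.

p1 = False, p2 = False, p3 = True, p4 = True, p5 = True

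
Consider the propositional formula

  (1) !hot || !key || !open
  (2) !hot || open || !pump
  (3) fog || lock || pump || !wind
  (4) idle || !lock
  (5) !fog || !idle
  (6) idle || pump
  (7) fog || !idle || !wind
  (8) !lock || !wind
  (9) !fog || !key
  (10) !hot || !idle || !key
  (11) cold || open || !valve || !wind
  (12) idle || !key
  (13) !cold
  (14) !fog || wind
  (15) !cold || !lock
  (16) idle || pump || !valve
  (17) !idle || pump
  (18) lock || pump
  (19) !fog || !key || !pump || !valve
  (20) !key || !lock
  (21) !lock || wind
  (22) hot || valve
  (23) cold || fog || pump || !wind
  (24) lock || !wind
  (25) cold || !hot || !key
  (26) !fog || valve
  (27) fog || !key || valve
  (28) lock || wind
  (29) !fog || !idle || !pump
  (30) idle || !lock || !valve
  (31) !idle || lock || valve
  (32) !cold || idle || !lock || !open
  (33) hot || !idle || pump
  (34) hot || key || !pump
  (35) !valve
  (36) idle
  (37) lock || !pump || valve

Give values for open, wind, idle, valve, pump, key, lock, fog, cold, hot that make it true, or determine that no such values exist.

Case wind = True:
  (!lock || !wind) forces lock = False.
  Clause (lock || !wind) is falsified — contradiction.
Case wind = False:
  (!cold) forces cold = False.
  (!fog || wind) forces fog = False.
  (!lock || wind) forces lock = False.
  Clause (lock || wind) is falsified — contradiction.
Both cases fail, so the formula is unsatisfiable.

Unsatisfiable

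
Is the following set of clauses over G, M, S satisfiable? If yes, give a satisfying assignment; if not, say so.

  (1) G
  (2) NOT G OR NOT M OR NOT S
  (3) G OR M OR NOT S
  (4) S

G = True, M = False, S = True

Unit clause (G) forces G = True.
Unit clause (S) forces S = True.
In (NOT G OR NOT M OR NOT S) only NOT M is left, so M = False.
Check each clause:
  (G): G holds.
  (NOT G OR NOT M OR NOT S): NOT M holds.
  (G OR M OR NOT S): G holds.
  (S): S holds.
All clauses satisfied.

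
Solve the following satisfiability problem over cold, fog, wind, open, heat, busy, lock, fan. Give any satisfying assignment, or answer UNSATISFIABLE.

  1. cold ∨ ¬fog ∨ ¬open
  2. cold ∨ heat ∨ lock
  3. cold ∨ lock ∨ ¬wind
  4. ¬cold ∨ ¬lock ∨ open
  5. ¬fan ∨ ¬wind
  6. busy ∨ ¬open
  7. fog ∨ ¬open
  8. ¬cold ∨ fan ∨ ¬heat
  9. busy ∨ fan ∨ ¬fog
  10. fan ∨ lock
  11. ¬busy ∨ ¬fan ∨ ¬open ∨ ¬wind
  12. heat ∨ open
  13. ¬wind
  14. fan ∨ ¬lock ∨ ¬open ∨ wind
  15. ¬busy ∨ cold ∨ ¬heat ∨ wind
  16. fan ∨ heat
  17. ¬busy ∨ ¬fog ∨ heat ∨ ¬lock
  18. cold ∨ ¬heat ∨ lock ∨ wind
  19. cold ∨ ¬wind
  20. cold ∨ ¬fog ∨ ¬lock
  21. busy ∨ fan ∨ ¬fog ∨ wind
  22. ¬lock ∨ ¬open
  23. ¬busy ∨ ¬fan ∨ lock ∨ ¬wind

Unit clause (¬wind) forces wind = False.
Set cold = True.
Set fog = True.
Set open = False.
  then (¬cold ∨ ¬lock ∨ open) forces lock = False.
  then (fan ∨ lock) forces fan = True.
  then (heat ∨ open) forces heat = True.
Set busy = True.
All clauses satisfied.

cold = True; fog = True; wind = False; open = False; heat = True; busy = True; lock = False; fan = True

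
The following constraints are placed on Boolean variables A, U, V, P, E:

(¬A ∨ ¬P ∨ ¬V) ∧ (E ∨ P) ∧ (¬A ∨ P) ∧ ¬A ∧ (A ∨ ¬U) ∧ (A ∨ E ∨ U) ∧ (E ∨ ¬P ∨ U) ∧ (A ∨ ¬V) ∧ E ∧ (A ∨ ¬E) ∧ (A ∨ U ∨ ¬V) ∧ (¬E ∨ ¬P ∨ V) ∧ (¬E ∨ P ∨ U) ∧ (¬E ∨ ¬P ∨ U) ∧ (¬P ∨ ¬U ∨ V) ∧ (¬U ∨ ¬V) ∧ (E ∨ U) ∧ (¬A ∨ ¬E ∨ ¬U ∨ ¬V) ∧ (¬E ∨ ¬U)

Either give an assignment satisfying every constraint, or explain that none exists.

No satisfying assignment exists.

Case E = True:
  (¬A) forces A = False.
  Clause (A ∨ ¬E) is falsified — contradiction.
Case E = False:
  Clause (E) is falsified — contradiction.
Both cases fail, so the formula is unsatisfiable.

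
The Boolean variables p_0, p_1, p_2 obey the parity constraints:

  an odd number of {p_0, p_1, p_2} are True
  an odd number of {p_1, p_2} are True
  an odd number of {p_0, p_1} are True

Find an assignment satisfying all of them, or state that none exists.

p_0=F, p_1=T, p_2=F

{p_0, p_1, p_2}: 1 true → odd ✓
{p_1, p_2}: 1 true → odd ✓
{p_0, p_1}: 1 true → odd ✓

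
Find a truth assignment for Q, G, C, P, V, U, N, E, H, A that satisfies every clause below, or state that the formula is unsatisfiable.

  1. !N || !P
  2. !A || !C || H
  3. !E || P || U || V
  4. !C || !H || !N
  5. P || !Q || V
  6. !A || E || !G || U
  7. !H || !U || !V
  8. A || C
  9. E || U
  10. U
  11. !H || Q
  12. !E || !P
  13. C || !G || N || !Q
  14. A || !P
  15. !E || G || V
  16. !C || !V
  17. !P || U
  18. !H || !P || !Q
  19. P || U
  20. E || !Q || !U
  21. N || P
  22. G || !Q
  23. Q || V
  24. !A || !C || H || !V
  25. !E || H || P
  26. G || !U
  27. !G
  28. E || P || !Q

The formula is unsatisfiable.

Case G = True:
  Clause (!G) is falsified — contradiction.
Case G = False:
  (U) forces U = True.
  Clause (G || !U) is falsified — contradiction.
Both cases fail, so the formula is unsatisfiable.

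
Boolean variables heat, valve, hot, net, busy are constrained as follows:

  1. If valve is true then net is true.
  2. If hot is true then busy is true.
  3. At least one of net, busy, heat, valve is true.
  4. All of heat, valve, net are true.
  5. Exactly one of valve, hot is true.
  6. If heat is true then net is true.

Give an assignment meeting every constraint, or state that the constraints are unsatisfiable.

heat = True; valve = True; hot = False; net = True; busy = False

  (1) valve=T ⇒ net: T ✓
  (2) hot=F ⇒ busy: vacuous ✓
  (3) {net, busy, heat, valve}: 3 true — at least one ✓
  (4) {heat, valve, net}: all 3 true ✓
  (5) {valve, hot}: 1 true — exactly one ✓
  (6) heat=T ⇒ net: T ✓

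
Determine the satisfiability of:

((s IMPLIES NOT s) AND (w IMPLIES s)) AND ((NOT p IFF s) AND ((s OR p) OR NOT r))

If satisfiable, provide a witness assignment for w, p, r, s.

w: False, p: True, r: False, s: False

  (s IMPLIES NOT s) AND (w IMPLIES s) = True
    s IMPLIES NOT s = True
      NOT s = True
    w IMPLIES s = True
  (NOT p IFF s) AND ((s OR p) OR NOT r) = True
    NOT p IFF s = True
      NOT p = False
    (s OR p) OR NOT r = True
      s OR p = True
      NOT r = True
Both conjuncts True, so the formula holds.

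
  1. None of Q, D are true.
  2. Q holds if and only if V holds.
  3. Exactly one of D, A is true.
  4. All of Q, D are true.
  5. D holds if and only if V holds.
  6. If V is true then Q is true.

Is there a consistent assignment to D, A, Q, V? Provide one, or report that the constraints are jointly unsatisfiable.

Case D = True:
  Constraint (1) is violated (D=T) — contradiction.
Case D = False:
  Constraint (4) is violated (D=F) — contradiction.
Both cases fail — unsatisfiable.

The formula is unsatisfiable.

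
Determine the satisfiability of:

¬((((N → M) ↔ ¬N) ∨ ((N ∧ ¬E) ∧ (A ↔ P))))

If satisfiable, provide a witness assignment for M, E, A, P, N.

M = True, E = False, A = True, P = False, N = True

  ¬((((N → M) ↔ ¬N) ∨ ((N ∧ ¬E) ∧ (A ↔ P)))) = True
    ((N → M) ↔ ¬N) ∨ ((N ∧ ¬E) ∧ (A ↔ P)) = False
      (N → M) ↔ ¬N = False
        N → M = True
        ¬N = False
      (N ∧ ¬E) ∧ (A ↔ P) = False
        N ∧ ¬E = True
          ¬E = True
        A ↔ P = False
The formula evaluates to True.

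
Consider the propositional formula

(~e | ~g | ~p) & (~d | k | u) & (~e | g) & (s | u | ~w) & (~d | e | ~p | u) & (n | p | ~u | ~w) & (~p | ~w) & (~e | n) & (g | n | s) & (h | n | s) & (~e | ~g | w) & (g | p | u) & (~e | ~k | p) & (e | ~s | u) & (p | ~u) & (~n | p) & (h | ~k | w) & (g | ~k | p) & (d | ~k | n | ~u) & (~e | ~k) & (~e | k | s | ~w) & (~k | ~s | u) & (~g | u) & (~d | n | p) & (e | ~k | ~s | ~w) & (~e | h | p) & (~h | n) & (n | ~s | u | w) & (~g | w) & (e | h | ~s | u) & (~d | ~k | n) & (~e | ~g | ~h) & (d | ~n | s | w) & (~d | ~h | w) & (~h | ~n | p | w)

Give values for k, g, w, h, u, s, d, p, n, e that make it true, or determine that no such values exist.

Set k = False.
Try g = True:
  (~g | u) forces u = True.
  (p | ~u) forces p = True.
  (~e | ~g | ~p) forces e = False.
  (~p | ~w) forces w = False.
  clause (~g | w) is falsified — backtrack.
So g = False.
  then (~e | g) forces e = False.
Try w = True:
  (~p | ~w) forces p = False.
  (g | p | u) forces u = True.
  clause (p | ~u) is falsified — backtrack.
So w = False.
Set h = False.
Try u = False:
  (~d | k | u) forces d = False.
  (g | p | u) forces p = True.
  (e | ~s | u) forces s = False.
  (g | n | s) forces n = True.
  clause (d | ~n | s | w) is falsified — backtrack.
So u = True.
  then (p | ~u) forces p = True.
Set s = True.
Set d = True.
Set n = False.
All clauses satisfied.

k: False; g: False; w: False; h: False; u: True; s: True; d: True; p: True; n: False; e: False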